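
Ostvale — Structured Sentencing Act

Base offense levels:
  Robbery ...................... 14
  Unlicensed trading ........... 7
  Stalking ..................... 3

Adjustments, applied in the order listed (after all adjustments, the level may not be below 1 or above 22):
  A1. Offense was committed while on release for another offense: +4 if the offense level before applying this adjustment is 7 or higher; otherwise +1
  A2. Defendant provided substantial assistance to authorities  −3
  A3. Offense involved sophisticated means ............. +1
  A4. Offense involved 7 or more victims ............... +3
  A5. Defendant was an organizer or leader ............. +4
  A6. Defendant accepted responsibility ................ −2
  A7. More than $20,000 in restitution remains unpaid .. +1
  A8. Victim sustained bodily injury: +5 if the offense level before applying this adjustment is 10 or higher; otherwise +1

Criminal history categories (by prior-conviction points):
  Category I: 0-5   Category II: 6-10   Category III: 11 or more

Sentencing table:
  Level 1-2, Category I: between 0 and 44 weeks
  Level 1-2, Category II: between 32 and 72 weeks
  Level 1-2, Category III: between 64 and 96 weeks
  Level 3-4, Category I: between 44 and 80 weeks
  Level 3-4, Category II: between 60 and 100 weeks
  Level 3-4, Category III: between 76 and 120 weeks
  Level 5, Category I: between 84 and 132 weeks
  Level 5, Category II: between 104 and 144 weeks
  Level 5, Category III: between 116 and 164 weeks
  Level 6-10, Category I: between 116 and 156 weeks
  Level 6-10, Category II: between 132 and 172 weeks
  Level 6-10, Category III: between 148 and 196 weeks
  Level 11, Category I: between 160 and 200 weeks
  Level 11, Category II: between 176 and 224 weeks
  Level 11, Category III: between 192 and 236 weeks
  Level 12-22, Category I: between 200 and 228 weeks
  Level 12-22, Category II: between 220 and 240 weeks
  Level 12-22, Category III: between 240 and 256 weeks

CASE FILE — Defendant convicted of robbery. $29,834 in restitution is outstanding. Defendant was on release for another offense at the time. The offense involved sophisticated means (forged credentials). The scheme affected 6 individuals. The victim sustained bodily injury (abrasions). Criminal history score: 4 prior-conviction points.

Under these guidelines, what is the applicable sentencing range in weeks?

Base offense level for robbery: 14.
A1 applies (level before this adjustment is 14 ≥ 7, so +4): 14 + 4 = 18.
A3 applies: 18 + 1 = 19.
A4 does not apply.
A5 does not apply.
A7 applies: 19 + 1 = 20.
A8 applies (level before this adjustment is 20 ≥ 10, so +5): 20 + 5 = 25.
Level 25 exceeds the maximum of 22; capped at 22.
Final offense level: 22.
Criminal history: 4 prior points → Category I (0-5).
Level 22 falls in the 12-22 band.
Grid: Level 12-22 × Category I = 200-228 weeks.

200-228 weeks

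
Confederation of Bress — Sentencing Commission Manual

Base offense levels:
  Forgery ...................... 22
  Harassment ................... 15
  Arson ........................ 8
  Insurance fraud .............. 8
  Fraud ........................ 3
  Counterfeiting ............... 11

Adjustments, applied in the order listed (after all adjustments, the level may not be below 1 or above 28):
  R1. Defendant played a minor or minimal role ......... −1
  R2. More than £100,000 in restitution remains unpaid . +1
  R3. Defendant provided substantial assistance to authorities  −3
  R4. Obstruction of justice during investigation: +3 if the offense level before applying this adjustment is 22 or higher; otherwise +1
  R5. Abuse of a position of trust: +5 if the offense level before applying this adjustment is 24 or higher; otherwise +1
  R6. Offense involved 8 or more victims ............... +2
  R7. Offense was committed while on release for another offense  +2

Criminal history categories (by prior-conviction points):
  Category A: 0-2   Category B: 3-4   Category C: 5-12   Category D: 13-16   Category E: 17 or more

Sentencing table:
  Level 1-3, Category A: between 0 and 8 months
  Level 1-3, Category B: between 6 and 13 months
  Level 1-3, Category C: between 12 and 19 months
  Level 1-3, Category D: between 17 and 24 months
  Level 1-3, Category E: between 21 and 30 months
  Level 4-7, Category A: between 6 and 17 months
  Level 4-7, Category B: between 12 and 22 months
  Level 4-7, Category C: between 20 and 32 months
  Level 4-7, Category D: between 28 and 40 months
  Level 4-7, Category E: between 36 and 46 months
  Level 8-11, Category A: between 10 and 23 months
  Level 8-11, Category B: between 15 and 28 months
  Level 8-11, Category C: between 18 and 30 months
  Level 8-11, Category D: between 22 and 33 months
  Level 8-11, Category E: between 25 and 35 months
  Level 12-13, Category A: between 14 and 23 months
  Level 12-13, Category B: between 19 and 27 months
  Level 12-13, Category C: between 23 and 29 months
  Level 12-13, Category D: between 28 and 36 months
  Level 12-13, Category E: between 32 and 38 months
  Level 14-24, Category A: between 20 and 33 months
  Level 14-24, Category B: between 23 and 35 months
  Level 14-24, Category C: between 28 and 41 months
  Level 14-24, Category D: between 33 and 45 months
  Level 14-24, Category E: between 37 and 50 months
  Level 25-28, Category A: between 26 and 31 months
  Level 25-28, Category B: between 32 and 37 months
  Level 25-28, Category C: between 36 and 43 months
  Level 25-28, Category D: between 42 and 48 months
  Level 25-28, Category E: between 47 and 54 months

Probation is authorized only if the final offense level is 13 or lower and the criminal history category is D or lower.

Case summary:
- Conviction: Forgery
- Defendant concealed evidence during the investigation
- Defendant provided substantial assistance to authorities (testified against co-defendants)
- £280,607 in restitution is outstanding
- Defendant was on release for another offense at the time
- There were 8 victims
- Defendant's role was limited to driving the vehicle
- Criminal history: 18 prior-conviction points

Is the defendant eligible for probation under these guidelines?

No

Base offense level for forgery: 22.
R1 applies: 22 − 1 = 21.
R2 applies: 21 + 1 = 22.
R3 applies: 22 − 3 = 19.
R4 applies (level before this adjustment is 19 < 22, so +1): 19 + 1 = 20.
R6 applies: 20 + 2 = 22.
R7 applies: 22 + 2 = 24.
Final offense level: 24.
Criminal history: 18 prior points → Category E (17+).
Level 24 falls in the 14-24 band.
Grid: Level 14-24 × Category E = 37-50 months.
Probation check: level 24 > 13 and category E > D → not eligible.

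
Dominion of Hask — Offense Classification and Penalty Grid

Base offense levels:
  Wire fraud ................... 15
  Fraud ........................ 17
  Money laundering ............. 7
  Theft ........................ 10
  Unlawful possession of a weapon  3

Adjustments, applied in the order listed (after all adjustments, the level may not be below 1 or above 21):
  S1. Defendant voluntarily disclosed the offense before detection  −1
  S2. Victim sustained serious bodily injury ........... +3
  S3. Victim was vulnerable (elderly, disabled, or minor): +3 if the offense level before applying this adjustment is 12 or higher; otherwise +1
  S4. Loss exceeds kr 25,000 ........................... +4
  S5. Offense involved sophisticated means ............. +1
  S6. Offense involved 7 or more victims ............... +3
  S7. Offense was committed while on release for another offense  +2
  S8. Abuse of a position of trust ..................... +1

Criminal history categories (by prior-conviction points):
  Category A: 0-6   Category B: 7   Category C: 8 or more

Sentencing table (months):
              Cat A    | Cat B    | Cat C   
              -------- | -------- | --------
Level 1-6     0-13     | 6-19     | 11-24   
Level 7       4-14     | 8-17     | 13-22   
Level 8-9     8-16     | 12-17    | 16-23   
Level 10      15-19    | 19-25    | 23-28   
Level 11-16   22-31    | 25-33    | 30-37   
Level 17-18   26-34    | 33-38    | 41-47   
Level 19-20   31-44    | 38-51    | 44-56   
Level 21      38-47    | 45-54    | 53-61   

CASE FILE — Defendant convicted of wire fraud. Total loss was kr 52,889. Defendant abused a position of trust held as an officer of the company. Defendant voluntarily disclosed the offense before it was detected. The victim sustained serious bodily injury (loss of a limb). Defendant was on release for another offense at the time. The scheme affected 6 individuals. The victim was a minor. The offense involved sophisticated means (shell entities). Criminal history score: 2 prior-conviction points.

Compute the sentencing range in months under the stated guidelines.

38-47 months

Base offense level for wire fraud: 15.
S1 applies: 15 − 1 = 14.
S2 applies: 14 + 3 = 17.
S3 applies (level before this adjustment is 17 ≥ 12, so +3): 17 + 3 = 20.
S4 applies: 20 + 4 = 24.
S5 applies: 24 + 1 = 25.
S7 applies: 25 + 2 = 27.
S8 applies: 27 + 1 = 28.
Level 28 exceeds the maximum of 21; capped at 21.
Final offense level: 21.
Criminal history: 2 prior points → Category A (0-6).
Level 21 falls in the 21 band.
Grid: Level 21 × Category A = 38-47 months.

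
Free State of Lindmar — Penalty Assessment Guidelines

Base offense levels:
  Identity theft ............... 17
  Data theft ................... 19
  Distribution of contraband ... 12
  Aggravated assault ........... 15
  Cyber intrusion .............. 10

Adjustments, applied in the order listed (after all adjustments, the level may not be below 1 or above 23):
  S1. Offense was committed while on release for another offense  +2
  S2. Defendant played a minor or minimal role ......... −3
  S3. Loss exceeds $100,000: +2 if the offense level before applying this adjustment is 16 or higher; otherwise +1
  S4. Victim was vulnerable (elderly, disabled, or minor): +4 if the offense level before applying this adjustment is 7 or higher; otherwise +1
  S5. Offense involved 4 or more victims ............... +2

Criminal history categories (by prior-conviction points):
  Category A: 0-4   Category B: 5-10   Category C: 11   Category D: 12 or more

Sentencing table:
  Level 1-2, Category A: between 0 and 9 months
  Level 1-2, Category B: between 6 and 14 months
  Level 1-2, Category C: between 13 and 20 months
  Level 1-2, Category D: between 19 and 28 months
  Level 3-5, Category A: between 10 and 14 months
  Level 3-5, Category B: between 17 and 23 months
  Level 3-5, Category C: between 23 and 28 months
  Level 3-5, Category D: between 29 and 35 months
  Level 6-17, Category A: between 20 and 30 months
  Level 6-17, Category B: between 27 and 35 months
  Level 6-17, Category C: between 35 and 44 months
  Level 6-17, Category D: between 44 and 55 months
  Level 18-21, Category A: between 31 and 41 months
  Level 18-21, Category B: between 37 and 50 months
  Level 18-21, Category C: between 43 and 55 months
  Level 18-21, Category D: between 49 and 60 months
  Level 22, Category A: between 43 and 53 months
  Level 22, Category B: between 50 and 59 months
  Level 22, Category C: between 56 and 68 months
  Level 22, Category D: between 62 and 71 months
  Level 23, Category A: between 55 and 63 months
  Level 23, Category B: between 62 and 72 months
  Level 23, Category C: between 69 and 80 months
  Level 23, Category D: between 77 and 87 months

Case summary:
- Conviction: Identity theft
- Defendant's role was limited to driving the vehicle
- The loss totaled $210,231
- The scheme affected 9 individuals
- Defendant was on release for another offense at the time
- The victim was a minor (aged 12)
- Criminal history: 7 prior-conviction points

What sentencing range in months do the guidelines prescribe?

62-72 months

Base offense level for identity theft: 17.
S1 applies: 17 + 2 = 19.
S2 applies: 19 − 3 = 16.
S3 applies (level before this adjustment is 16 ≥ 16, so +2): 16 + 2 = 18.
S4 applies (level before this adjustment is 18 ≥ 7, so +4): 18 + 4 = 22.
S5 applies: 22 + 2 = 24.
Level 24 exceeds the maximum of 23; capped at 23.
Final offense level: 23.
Criminal history: 7 prior points → Category B (5-10).
Level 23 falls in the 23 band.
Grid: Level 23 × Category B = 62-72 months.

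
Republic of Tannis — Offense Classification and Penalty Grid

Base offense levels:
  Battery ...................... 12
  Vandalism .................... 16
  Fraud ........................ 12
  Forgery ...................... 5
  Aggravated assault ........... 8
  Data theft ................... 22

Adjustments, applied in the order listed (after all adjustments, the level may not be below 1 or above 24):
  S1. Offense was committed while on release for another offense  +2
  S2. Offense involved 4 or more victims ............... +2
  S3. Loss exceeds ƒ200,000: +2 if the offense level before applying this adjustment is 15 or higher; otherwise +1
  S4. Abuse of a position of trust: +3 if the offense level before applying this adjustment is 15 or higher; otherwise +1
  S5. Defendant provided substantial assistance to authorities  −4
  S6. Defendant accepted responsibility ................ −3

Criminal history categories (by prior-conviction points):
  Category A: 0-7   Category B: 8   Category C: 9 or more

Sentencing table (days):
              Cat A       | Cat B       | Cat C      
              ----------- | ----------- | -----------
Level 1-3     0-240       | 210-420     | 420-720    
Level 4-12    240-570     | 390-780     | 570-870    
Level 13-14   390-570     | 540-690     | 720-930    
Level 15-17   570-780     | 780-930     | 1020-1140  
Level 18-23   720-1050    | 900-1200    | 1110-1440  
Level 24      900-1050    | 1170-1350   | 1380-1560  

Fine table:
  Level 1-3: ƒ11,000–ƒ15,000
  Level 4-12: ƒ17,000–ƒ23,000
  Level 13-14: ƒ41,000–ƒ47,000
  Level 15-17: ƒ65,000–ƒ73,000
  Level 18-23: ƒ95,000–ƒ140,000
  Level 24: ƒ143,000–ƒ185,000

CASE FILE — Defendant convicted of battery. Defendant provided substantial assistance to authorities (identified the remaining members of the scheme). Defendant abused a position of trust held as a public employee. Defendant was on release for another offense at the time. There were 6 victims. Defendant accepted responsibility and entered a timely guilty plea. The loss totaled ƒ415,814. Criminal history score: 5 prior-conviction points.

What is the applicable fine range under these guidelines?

Base offense level for battery: 12.
S1 applies: 12 + 2 = 14.
S2 applies: 14 + 2 = 16.
S3 applies (level before this adjustment is 16 ≥ 15, so +2): 16 + 2 = 18.
S4 applies (level before this adjustment is 18 ≥ 15, so +3): 18 + 3 = 21.
S5 applies: 21 − 4 = 17.
S6 applies: 17 − 3 = 14.
Final offense level: 14.
Level 14 falls in the 13-14 band.
Fine table: Level 13-14 → ƒ41,000–ƒ47,000.

ƒ41,000–ƒ47,000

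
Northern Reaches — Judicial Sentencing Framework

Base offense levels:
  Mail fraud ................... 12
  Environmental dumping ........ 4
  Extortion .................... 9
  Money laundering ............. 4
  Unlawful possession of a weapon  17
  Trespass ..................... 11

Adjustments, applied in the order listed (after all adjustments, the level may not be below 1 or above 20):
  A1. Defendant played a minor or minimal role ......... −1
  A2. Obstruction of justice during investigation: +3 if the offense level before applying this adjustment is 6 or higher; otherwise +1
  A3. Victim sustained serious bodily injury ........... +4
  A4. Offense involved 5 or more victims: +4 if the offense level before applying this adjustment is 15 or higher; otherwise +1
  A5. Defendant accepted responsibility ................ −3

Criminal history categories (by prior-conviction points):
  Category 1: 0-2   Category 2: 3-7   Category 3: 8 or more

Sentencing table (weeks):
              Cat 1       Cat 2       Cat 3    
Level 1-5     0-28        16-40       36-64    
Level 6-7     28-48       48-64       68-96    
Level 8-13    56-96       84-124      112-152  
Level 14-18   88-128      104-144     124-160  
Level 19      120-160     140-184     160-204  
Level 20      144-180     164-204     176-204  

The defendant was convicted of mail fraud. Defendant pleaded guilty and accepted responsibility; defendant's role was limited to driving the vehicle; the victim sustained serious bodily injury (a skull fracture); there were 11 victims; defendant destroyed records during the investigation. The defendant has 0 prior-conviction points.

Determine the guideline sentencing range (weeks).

120-160 weeks

Base offense level for mail fraud: 12.
A1 applies: 12 − 1 = 11.
A2 applies (level before this adjustment is 11 ≥ 6, so +3): 11 + 3 = 14.
A3 applies: 14 + 4 = 18.
A4 applies (level before this adjustment is 18 ≥ 15, so +4): 18 + 4 = 22.
A5 applies: 22 − 3 = 19.
Final offense level: 19.
Criminal history: 0 prior points → Category 1 (0-2).
Level 19 falls in the 19 band.
Grid: Level 19 × Category 1 = 120-160 weeks.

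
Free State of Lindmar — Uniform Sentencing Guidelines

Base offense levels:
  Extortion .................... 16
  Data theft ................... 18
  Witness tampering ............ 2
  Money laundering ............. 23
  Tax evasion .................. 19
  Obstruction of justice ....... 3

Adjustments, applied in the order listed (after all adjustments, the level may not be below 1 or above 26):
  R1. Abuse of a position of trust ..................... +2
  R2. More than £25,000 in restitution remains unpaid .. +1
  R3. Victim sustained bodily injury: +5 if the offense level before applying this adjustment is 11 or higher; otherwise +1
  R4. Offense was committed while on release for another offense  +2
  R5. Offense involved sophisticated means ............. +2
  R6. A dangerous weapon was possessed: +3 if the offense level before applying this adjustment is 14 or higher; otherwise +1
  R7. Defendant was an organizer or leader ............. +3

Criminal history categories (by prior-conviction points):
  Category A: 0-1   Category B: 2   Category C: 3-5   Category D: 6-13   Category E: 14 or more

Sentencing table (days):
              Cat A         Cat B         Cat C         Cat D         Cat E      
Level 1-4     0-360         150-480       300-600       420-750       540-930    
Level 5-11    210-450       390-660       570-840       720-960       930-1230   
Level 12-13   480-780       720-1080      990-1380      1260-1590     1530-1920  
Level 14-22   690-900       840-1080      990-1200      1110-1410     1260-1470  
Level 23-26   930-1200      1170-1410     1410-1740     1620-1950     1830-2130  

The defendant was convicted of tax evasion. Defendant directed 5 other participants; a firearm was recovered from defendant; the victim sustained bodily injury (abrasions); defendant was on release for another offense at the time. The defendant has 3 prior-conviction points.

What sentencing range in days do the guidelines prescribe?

1410-1740 days

Base offense level for tax evasion: 19.
R1 does not apply.
R2 does not apply.
R3 applies (level before this adjustment is 19 ≥ 11, so +5): 19 + 5 = 24.
R4 applies: 24 + 2 = 26.
R5 does not apply.
R6 applies (level before this adjustment is 26 ≥ 14, so +3): 26 + 3 = 29.
R7 applies: 29 + 3 = 32.
Level 32 exceeds the maximum of 26; capped at 26.
Final offense level: 26.
Criminal history: 3 prior points → Category C (3-5).
Level 26 falls in the 23-26 band.
Grid: Level 23-26 × Category C = 1410-1740 days.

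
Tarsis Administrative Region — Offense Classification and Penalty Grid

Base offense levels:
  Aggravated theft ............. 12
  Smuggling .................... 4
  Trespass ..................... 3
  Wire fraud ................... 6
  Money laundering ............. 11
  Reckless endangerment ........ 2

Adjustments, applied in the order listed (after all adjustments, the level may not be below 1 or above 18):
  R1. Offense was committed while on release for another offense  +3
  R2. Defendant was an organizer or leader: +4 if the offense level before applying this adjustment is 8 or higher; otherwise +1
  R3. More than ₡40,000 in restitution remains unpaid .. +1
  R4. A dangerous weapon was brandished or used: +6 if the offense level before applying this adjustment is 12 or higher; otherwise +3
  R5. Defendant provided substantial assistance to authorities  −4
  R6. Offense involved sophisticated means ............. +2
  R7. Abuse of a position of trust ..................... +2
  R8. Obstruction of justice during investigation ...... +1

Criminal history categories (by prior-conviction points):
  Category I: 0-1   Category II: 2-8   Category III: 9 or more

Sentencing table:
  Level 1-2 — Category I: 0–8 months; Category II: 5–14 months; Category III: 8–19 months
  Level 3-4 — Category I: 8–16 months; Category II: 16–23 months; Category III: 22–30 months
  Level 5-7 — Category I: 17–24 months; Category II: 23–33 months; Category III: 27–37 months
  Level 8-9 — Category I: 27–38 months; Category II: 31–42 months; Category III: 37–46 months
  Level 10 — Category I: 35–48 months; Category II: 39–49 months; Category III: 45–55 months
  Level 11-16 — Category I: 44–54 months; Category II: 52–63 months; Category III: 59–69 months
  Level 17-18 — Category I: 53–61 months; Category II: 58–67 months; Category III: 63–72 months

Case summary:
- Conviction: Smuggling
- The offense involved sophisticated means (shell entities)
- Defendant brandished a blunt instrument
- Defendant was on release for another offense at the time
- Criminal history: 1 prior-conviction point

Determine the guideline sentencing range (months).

44-54 months

Base offense level for smuggling: 4.
R1 applies: 4 + 3 = 7.
R2 does not apply.
R3 does not apply.
R4 applies (level before this adjustment is 7 < 12, so +3): 7 + 3 = 10.
R5 does not apply.
R6 applies: 10 + 2 = 12.
Final offense level: 12.
Criminal history: 1 prior point → Category I (0-1).
Level 12 falls in the 11-16 band.
Grid: Level 11-16 × Category I = 44-54 months.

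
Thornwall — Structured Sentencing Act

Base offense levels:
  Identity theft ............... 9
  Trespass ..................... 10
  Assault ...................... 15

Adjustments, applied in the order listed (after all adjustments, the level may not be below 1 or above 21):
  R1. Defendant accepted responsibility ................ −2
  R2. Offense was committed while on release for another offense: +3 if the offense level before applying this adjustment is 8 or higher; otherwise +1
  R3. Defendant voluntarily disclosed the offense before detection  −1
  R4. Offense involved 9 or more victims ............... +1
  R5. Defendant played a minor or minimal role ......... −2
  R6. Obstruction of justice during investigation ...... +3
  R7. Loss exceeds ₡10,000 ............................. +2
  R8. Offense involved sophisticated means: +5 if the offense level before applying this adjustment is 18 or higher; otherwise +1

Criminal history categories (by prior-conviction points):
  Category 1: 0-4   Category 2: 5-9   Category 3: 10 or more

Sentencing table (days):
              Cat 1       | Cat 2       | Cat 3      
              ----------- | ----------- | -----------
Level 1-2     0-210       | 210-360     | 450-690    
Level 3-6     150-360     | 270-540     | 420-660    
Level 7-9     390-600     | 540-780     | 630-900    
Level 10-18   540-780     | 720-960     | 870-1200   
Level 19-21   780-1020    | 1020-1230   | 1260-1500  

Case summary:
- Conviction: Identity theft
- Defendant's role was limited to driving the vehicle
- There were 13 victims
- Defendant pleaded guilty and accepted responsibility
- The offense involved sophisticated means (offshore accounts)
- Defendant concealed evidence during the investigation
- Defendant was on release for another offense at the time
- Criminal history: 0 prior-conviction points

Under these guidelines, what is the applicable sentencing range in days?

Base offense level for identity theft: 9.
R1 applies: 9 − 2 = 7.
R2 applies (level before this adjustment is 7 < 8, so +1): 7 + 1 = 8.
R3 does not apply.
R4 applies: 8 + 1 = 9.
R5 applies: 9 − 2 = 7.
R6 applies: 7 + 3 = 10.
R8 applies (level before this adjustment is 10 < 18, so +1): 10 + 1 = 11.
Final offense level: 11.
Criminal history: 0 prior points → Category 1 (0-4).
Level 11 falls in the 10-18 band.
Grid: Level 10-18 × Category 1 = 540-780 days.

540-780 days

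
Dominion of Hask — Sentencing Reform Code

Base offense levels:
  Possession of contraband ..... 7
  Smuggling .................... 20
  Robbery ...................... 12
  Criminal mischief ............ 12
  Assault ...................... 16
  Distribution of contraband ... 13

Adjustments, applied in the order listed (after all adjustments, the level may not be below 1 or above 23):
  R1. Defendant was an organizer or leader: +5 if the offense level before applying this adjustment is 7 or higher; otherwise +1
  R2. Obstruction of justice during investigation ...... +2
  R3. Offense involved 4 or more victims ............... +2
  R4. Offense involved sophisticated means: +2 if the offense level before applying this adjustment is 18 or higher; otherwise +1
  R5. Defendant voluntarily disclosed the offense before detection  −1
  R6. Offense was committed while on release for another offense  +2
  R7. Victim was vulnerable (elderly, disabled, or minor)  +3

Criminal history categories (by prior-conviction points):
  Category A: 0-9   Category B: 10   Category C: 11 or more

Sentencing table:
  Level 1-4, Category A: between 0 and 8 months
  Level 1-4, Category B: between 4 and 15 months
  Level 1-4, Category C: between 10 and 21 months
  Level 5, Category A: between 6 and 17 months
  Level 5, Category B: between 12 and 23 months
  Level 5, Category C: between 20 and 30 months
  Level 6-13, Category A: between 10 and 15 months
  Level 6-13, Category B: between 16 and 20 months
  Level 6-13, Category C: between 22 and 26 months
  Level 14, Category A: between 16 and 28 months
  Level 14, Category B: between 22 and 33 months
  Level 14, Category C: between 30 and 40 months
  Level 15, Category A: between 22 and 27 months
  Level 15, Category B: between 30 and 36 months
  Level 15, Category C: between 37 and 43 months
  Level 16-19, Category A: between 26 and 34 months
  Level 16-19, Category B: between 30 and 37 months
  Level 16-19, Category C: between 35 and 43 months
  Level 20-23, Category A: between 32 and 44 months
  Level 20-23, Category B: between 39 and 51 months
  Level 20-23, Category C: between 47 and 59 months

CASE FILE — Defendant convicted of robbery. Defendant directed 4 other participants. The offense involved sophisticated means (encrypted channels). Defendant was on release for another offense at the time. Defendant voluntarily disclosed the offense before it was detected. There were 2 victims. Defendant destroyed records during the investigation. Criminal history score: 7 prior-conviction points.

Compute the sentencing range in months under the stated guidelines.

32-44 months

Base offense level for robbery: 12.
R1 applies (level before this adjustment is 12 ≥ 7, so +5): 12 + 5 = 17.
R2 applies: 17 + 2 = 19.
R3 does not apply.
R4 applies (level before this adjustment is 19 ≥ 18, so +2): 19 + 2 = 21.
R5 applies: 21 − 1 = 20.
R6 applies: 20 + 2 = 22.
R7 does not apply.
Final offense level: 22.
Criminal history: 7 prior points → Category A (0-9).
Level 22 falls in the 20-23 band.
Grid: Level 20-23 × Category A = 32-44 months.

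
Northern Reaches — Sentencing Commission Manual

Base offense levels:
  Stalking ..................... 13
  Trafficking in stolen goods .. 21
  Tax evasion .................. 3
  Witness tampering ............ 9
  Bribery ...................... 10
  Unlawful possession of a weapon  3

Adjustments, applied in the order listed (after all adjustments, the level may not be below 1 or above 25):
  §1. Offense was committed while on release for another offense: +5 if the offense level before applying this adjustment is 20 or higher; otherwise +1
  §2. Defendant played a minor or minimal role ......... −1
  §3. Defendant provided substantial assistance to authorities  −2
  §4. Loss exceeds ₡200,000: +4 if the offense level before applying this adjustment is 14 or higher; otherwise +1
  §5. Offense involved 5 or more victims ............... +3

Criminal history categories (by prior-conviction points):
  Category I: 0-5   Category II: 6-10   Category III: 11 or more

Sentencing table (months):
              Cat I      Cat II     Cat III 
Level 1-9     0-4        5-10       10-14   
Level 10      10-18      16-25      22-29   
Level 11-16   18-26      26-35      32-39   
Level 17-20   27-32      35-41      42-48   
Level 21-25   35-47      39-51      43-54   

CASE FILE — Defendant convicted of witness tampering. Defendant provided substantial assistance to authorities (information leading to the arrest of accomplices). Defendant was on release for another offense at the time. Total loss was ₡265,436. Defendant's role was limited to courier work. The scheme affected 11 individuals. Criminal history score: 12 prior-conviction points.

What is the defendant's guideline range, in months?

32-39 months

Base offense level for witness tampering: 9.
§1 applies (level before this adjustment is 9 < 20, so +1): 9 + 1 = 10.
§2 applies: 10 − 1 = 9.
§3 applies: 9 − 2 = 7.
§4 applies (level before this adjustment is 7 < 14, so +1): 7 + 1 = 8.
§5 applies: 8 + 3 = 11.
Final offense level: 11.
Criminal history: 12 prior points → Category III (11+).
Level 11 falls in the 11-16 band.
Grid: Level 11-16 × Category III = 32-39 months.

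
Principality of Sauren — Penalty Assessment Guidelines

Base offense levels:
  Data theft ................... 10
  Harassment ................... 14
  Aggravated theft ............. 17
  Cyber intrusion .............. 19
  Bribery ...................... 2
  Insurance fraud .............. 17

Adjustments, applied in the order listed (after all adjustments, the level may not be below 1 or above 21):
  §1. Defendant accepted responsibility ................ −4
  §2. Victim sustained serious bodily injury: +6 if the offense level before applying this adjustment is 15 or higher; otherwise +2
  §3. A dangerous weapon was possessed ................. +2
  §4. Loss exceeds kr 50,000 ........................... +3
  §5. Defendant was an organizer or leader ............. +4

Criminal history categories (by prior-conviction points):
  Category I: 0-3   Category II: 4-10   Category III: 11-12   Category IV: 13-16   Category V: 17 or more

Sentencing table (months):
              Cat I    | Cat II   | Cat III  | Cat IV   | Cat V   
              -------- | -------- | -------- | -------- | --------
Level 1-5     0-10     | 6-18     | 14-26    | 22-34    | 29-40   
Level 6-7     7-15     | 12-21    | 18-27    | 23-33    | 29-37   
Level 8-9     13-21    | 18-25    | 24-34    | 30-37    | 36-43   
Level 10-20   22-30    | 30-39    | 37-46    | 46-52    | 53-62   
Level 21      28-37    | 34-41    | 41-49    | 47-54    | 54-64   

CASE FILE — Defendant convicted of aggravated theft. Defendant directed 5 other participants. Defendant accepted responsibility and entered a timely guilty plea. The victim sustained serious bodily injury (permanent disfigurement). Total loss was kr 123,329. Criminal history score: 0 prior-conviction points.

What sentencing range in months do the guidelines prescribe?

28-37 months

Base offense level for aggravated theft: 17.
§1 applies: 17 − 4 = 13.
§2 applies (level before this adjustment is 13 < 15, so +2): 13 + 2 = 15.
§3 does not apply.
§4 applies: 15 + 3 = 18.
§5 applies: 18 + 4 = 22.
Level 22 exceeds the maximum of 21; capped at 21.
Final offense level: 21.
Criminal history: 0 prior points → Category I (0-3).
Level 21 falls in the 21 band.
Grid: Level 21 × Category I = 28-37 months.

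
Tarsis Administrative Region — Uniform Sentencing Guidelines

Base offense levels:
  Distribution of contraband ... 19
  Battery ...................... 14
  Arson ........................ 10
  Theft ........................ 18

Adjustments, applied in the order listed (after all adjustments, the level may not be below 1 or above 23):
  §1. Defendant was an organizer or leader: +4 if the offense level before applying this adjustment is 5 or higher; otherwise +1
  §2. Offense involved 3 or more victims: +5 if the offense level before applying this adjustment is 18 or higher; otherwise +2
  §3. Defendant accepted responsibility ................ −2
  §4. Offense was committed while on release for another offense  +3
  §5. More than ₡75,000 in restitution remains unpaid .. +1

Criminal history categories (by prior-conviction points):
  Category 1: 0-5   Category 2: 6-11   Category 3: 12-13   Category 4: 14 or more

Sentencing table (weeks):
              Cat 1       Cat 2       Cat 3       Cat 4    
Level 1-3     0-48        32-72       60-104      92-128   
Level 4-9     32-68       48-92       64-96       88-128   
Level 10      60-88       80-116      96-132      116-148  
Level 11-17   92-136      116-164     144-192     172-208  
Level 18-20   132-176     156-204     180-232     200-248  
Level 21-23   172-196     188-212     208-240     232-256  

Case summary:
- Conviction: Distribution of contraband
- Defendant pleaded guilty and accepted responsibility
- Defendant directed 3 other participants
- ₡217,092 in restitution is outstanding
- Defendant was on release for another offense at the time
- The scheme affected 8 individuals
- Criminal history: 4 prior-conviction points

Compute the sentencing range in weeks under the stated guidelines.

172-196 weeks

Base offense level for distribution of contraband: 19.
§1 applies (level before this adjustment is 19 ≥ 5, so +4): 19 + 4 = 23.
§2 applies (level before this adjustment is 23 ≥ 18, so +5): 23 + 5 = 28.
§3 applies: 28 − 2 = 26.
§4 applies: 26 + 3 = 29.
§5 applies: 29 + 1 = 30.
Level 30 exceeds the maximum of 23; capped at 23.
Final offense level: 23.
Criminal history: 4 prior points → Category 1 (0-5).
Level 23 falls in the 21-23 band.
Grid: Level 21-23 × Category 1 = 172-196 weeks.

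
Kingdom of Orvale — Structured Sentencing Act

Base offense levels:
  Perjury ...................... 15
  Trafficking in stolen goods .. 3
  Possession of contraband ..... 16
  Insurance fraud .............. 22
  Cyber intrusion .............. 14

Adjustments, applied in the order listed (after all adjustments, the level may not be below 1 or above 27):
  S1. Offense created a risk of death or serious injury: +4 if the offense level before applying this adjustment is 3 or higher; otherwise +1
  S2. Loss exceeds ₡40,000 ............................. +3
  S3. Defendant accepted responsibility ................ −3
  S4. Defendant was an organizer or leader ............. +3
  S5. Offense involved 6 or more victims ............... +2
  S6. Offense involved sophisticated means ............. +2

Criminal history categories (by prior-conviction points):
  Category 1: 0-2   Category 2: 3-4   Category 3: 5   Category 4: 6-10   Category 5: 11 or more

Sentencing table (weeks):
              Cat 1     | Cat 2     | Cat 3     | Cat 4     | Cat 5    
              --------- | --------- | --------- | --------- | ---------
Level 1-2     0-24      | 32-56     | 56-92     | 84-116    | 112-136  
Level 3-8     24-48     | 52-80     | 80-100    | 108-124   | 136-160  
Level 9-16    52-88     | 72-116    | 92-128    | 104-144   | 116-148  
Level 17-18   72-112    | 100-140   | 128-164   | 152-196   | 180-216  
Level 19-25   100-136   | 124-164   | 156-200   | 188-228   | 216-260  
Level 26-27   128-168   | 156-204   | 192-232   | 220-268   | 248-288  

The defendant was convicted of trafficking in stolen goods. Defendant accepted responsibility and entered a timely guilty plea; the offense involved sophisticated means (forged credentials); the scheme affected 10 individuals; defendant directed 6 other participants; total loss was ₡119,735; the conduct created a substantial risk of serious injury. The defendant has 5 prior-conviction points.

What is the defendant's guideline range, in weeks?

92-128 weeks

Base offense level for trafficking in stolen goods: 3.
S1 applies (level before this adjustment is 3 ≥ 3, so +4): 3 + 4 = 7.
S2 applies: 7 + 3 = 10.
S3 applies: 10 − 3 = 7.
S4 applies: 7 + 3 = 10.
S5 applies: 10 + 2 = 12.
S6 applies: 12 + 2 = 14.
Final offense level: 14.
Criminal history: 5 prior points → Category 3 (5).
Level 14 falls in the 9-16 band.
Grid: Level 9-16 × Category 3 = 92-128 weeks.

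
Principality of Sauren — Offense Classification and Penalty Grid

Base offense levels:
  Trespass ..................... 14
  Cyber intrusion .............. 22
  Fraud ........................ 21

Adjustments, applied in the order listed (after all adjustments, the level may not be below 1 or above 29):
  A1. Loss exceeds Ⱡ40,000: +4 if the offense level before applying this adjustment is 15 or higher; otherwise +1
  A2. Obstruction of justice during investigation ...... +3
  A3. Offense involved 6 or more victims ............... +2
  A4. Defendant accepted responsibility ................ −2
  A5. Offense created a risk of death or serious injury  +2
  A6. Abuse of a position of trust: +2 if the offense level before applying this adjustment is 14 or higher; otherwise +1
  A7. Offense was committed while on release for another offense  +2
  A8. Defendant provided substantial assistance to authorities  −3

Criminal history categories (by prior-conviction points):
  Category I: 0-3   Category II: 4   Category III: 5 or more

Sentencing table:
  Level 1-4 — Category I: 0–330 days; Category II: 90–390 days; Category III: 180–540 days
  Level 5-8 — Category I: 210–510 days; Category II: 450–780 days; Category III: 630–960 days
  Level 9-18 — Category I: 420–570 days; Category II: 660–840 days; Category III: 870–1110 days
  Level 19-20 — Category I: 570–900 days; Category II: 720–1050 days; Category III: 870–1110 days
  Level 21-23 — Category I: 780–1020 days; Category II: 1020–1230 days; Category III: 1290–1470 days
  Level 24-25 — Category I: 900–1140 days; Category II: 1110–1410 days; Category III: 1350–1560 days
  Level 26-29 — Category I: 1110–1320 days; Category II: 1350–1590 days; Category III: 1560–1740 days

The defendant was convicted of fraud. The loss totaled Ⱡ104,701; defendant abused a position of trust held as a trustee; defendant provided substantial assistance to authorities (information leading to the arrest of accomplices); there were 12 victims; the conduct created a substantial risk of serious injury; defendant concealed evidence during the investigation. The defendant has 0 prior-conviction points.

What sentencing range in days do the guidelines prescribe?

1110-1320 days

Base offense level for fraud: 21.
A1 applies (level before this adjustment is 21 ≥ 15, so +4): 21 + 4 = 25.
A2 applies: 25 + 3 = 28.
A3 applies: 28 + 2 = 30.
A4 does not apply.
A5 applies: 30 + 2 = 32.
A6 applies (level before this adjustment is 32 ≥ 14, so +2): 32 + 2 = 34.
A8 applies: 34 − 3 = 31.
Level 31 exceeds the maximum of 29; capped at 29.
Final offense level: 29.
Criminal history: 0 prior points → Category I (0-3).
Level 29 falls in the 26-29 band.
Grid: Level 26-29 × Category I = 1110-1320 days.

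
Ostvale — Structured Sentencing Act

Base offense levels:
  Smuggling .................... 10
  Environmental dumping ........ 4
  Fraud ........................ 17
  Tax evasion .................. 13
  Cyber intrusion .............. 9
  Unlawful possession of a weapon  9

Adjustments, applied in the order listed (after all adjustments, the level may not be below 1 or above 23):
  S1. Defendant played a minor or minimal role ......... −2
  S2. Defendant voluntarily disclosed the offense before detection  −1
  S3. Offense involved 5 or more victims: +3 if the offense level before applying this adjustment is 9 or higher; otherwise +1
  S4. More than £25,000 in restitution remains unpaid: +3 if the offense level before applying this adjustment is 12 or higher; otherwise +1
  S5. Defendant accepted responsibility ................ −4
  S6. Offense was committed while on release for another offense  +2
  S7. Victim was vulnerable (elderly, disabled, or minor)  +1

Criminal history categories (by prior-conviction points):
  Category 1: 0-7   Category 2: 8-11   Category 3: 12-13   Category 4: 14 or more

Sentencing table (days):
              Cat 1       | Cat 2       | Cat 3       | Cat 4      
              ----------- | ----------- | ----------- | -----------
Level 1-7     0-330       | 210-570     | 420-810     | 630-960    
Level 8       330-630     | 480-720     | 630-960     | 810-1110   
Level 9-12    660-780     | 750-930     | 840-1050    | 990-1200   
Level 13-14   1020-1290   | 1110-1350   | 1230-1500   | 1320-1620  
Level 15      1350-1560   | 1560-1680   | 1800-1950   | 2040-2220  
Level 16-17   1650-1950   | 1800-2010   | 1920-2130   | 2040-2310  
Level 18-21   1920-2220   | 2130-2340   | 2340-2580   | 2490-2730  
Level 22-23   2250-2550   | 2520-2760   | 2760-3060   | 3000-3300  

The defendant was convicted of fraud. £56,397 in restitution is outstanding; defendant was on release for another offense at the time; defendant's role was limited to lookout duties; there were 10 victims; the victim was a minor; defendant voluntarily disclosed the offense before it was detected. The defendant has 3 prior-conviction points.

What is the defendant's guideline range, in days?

2250-2550 days

Base offense level for fraud: 17.
S1 applies: 17 − 2 = 15.
S2 applies: 15 − 1 = 14.
S3 applies (level before this adjustment is 14 ≥ 9, so +3): 14 + 3 = 17.
S4 applies (level before this adjustment is 17 ≥ 12, so +3): 17 + 3 = 20.
S5 does not apply.
S6 applies: 20 + 2 = 22.
S7 applies: 22 + 1 = 23.
Final offense level: 23.
Criminal history: 3 prior points → Category 1 (0-7).
Level 23 falls in the 22-23 band.
Grid: Level 22-23 × Category 1 = 2250-2550 days.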